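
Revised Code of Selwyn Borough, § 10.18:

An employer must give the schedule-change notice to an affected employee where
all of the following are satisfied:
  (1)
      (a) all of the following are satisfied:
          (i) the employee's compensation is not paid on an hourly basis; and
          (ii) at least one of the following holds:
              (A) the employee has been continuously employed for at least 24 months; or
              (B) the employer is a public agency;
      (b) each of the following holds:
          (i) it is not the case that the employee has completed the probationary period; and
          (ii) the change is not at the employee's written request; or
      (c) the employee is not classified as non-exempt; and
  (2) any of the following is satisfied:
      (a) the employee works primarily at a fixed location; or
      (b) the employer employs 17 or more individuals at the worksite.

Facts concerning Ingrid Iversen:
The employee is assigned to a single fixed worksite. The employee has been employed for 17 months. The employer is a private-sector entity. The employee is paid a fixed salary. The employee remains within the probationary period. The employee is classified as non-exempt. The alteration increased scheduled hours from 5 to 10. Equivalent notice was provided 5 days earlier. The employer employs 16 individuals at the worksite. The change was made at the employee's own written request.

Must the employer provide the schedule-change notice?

(i) not (hourly-paid) — satisfied.
(A) tenure ≥ 24 mo. — fails.
(B) public agency — not met.
So (ii) is not satisfied (F OR F).
(a) = T AND F = false.
(i) not (past probation) — holds.
(ii) not employee-requested — not satisfied.
(b): T AND F → false.
(c) not (non-exempt) — not met.
(1) = F OR F OR F = false.
(a) fixed location — met.
(b) ≥ 17 at site — fails.
(2): T OR F → true.
Overall: F AND T → false.

No — not required.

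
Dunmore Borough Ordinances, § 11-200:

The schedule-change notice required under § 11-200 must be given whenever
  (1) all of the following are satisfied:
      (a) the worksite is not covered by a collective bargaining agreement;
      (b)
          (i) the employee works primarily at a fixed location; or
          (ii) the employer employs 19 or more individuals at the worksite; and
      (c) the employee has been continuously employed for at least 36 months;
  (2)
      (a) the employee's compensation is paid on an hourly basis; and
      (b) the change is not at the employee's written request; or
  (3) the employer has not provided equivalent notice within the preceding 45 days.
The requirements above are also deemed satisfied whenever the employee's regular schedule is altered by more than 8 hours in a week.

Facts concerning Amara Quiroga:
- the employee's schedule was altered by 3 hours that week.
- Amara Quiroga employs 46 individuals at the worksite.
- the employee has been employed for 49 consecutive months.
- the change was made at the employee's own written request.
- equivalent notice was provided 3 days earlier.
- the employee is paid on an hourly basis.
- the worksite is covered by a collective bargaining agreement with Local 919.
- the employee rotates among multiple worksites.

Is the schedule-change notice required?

(a) no CBA — not satisfied.
(i) fixed location — not met.
(ii) ≥ 19 at site — met.
So (b) is satisfied (F OR T).
(c) tenure ≥ 36 mo. — met.
So (1) is not satisfied (F AND T AND T).
(a) hourly-paid — holds.
(b) not employee-requested — fails.
(2) = T AND F = false.
(3) no recent notice — not met.
Overall: F OR F OR F → false.
Exception (schedule shift > 8h) — not satisfied.
Result: main false OR exception false → false.

No — not required.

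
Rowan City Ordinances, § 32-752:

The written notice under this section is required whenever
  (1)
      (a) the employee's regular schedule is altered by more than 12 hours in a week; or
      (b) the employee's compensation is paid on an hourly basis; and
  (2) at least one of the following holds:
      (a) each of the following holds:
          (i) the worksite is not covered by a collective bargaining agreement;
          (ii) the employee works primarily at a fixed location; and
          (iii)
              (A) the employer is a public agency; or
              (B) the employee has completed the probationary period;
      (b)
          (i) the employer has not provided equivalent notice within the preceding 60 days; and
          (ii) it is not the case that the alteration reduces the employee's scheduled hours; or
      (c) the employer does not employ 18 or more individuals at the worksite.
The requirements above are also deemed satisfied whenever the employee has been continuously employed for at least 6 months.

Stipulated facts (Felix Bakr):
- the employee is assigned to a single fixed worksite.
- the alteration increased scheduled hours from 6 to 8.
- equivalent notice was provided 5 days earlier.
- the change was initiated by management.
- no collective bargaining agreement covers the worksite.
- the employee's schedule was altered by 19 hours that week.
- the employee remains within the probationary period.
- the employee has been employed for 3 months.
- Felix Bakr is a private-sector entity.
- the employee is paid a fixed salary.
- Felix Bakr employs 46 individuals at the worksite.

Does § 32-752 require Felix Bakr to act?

No — not required.

(a) schedule shift > 12h — met.
(b) hourly-paid — not met.
(1): T OR F → true.
(i) no CBA — satisfied.
(ii) fixed location — met.
(A) public agency — not met.
(B) past probation — fails.
So (iii) is not satisfied (F OR F).
So (a) is not satisfied (T AND T AND F).
(i) no recent notice — fails.
(ii) not (hours reduced) — holds.
(b): F AND T → false.
(c) not (≥ 18 at site) — not met.
So (2) is not satisfied (F OR F OR F).
So Overall is not satisfied (T AND F).
Exception (tenure ≥ 6 mo.) — not satisfied.
Result: main false OR exception false → false.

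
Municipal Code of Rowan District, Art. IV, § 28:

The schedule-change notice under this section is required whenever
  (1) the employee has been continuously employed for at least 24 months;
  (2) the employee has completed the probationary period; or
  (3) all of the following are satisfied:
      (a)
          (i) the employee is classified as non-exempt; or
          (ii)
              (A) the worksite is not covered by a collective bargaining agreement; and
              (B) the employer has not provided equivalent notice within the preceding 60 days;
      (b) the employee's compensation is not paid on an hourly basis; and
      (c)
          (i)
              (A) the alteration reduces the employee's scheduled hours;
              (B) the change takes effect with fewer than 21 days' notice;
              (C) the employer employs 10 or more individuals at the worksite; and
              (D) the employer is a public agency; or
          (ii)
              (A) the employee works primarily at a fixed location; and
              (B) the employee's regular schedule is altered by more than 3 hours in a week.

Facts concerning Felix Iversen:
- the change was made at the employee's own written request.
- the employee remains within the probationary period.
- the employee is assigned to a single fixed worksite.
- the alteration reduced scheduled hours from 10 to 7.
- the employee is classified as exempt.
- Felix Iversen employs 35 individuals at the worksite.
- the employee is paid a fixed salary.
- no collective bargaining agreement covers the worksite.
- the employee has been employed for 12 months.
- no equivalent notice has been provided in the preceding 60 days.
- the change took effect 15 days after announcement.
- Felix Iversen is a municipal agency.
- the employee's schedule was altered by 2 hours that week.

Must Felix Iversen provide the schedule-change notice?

(1) tenure ≥ 24 mo. — fails.
(2) past probation — not met.
(i) non-exempt — not met.
(A) no CBA — satisfied.
(B) no recent notice — met.
So (ii) is satisfied (T AND T).
(a) = F OR T = true.
(b) not (hourly-paid) — holds.
(A) hours reduced — satisfied.
(B) < 21 days' notice — holds.
(C) ≥ 10 at site — holds.
(D) public agency — met.
(i): T AND T AND T AND T → true.
(A) fixed location — met.
(B) schedule shift > 3h — fails.
So (ii) is not satisfied (T AND F).
(c): T OR F → true.
(3): T AND T AND T → true.
Overall: F OR F OR T → true.

Yes — required.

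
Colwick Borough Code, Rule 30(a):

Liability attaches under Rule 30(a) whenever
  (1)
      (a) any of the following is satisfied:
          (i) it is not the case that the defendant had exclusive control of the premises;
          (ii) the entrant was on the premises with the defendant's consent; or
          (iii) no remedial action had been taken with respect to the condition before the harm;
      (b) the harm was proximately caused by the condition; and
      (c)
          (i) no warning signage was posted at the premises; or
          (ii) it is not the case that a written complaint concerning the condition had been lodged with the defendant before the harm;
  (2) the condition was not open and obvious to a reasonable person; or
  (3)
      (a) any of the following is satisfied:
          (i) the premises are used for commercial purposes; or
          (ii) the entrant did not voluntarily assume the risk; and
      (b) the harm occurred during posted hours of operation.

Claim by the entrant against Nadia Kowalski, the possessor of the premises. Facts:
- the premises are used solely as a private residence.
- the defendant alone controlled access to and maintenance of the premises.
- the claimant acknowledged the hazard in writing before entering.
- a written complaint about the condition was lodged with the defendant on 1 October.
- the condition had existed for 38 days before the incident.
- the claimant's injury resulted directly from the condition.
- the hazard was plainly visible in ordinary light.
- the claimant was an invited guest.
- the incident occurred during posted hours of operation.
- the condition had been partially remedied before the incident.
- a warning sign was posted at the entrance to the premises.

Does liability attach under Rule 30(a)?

No — not liable.

(i) not (exclusive control) — not met.
(ii) consent to enter — satisfied.
(iii) no remedial action — not satisfied.
(a): F OR T OR F → true.
(b) proximate cause — satisfied.
(i) no signage posted — fails.
(ii) not (complaint lodged) — not met.
(c) = F OR F = false.
(1) = T AND T AND F = false.
(2) not open/obvious — not satisfied.
(i) commercial use — not met.
(ii) no assumed risk — not satisfied.
(a): F OR F → false.
(b) during posted hours — holds.
So (3) is not satisfied (F AND T).
Overall: F OR F OR F → false.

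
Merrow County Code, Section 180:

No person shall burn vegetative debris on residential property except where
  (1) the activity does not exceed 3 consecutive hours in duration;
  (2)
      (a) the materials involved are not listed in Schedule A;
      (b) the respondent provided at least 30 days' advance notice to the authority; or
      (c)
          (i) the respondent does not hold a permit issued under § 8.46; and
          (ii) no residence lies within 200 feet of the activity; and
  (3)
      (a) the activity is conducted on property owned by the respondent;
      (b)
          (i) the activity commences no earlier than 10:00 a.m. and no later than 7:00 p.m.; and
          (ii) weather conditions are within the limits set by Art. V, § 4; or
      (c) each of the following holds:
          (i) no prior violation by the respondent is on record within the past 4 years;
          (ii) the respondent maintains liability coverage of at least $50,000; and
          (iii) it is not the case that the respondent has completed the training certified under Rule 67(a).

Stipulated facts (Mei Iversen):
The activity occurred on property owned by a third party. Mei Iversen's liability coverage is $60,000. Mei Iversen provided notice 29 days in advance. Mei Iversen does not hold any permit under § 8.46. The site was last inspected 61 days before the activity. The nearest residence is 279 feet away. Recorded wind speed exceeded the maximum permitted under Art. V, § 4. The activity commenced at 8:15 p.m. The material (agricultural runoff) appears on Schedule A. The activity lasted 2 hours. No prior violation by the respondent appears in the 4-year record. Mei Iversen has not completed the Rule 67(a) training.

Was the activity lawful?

Yes — lawful.

(1) ≤ 3 hrs duration — satisfied.
(a) not (Schedule A material) — not met.
(b) ≥30 days' notice — not satisfied.
(i) not (holds permit) — met.
(ii) no residence in 200 ft — holds.
(c) = T AND T = true.
(2): F OR F OR T → true.
(a) own property — fails.
(i) start within hours — not satisfied.
(ii) weather ok — not satisfied.
So (b) is not satisfied (F AND F).
(i) no prior violation — satisfied.
(ii) coverage ≥ $50,000 — satisfied.
(iii) not (training certified) — satisfied.
So (c) is satisfied (T AND T AND T).
So (3) is satisfied (F OR F OR T).
Overall: T AND T AND T → true.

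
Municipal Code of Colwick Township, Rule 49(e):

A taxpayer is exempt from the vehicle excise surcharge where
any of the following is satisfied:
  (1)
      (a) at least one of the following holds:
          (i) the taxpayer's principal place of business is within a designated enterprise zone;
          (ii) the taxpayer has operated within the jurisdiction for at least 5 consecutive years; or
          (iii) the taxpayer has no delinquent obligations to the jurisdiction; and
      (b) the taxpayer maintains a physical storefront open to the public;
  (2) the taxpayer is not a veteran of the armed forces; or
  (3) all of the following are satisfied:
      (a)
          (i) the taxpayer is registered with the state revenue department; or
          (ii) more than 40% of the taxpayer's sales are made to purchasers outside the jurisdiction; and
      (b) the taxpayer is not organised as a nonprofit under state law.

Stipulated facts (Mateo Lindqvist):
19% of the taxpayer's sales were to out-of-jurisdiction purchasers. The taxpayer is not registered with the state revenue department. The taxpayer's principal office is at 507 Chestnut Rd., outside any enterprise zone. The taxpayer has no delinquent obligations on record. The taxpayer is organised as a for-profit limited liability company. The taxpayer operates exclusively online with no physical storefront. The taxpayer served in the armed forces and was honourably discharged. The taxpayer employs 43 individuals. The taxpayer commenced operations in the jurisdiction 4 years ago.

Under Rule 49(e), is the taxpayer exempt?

No — not exempt.

(i) in enterprise zone — not met.
(ii) ≥ 5 yrs in jurisdiction — not satisfied.
(iii) no delinquency — holds.
(a): F OR F OR T → true.
(b) has storefront — not satisfied.
(1) = T AND F = false.
(2) not (veteran) — not satisfied.
(i) state-registered — not satisfied.
(ii) >40% out-of-jur. sales — not satisfied.
So (a) is not satisfied (F OR F).
(b) not (nonprofit) — satisfied.
So (3) is not satisfied (F AND T).
Overall: F OR F OR F → false.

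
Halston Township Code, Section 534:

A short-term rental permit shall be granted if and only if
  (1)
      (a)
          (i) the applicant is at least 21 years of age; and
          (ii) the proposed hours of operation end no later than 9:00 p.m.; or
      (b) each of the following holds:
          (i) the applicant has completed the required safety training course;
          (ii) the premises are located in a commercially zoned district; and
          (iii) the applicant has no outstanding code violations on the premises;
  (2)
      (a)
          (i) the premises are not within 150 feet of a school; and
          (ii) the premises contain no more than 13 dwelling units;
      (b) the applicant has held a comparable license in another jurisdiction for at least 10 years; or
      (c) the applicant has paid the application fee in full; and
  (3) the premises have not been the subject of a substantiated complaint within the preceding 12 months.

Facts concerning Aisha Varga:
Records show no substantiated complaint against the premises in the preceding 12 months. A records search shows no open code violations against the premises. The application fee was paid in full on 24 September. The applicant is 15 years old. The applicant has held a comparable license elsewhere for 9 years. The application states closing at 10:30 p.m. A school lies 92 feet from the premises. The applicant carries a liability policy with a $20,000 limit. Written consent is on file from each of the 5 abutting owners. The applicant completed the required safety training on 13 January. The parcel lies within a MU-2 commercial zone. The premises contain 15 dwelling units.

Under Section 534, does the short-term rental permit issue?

(i) age ≥ 21 — not met.
(ii) closes by 9 p.m. — not satisfied.
(a) = F AND F = false.
(i) safety training — holds.
(ii) commercially zoned — holds.
(iii) no code violations — holds.
So (b) is satisfied (T AND T AND T).
So (1) is satisfied (F OR T).
(i) ≥150 ft from school — not met.
(ii) ≤ 13 units — not met.
(a): F AND F → false.
(b) prior license ≥ 10 yr — not met.
(c) fee paid — satisfied.
So (2) is satisfied (F OR F OR T).
(3) no complaint in 12 mo. — holds.
So Overall is satisfied (T AND T AND T).

Yes — granted.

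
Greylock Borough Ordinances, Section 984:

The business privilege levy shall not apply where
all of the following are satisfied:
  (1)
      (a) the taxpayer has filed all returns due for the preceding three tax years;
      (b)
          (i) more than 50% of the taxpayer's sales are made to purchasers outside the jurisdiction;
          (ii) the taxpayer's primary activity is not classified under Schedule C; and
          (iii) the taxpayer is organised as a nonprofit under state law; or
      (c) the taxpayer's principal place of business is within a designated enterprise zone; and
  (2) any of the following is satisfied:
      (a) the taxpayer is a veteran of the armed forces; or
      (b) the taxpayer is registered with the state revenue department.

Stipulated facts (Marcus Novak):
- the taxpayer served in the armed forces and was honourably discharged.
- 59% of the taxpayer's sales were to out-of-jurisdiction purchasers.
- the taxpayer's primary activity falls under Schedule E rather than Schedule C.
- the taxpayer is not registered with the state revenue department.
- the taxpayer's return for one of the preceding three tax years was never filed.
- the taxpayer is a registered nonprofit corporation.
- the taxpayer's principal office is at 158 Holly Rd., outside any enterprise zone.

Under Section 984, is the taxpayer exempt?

(a) returns current — not met.
(i) >50% out-of-jur. sales — met.
(ii) not (Schedule C activity) — met.
(iii) nonprofit — holds.
So (b) is satisfied (T AND T AND T).
(c) in enterprise zone — not satisfied.
(1): F OR T OR F → true.
(a) veteran — holds.
(b) state-registered — not met.
(2): T OR F → true.
Overall = T AND T = true.

Yes — exempt.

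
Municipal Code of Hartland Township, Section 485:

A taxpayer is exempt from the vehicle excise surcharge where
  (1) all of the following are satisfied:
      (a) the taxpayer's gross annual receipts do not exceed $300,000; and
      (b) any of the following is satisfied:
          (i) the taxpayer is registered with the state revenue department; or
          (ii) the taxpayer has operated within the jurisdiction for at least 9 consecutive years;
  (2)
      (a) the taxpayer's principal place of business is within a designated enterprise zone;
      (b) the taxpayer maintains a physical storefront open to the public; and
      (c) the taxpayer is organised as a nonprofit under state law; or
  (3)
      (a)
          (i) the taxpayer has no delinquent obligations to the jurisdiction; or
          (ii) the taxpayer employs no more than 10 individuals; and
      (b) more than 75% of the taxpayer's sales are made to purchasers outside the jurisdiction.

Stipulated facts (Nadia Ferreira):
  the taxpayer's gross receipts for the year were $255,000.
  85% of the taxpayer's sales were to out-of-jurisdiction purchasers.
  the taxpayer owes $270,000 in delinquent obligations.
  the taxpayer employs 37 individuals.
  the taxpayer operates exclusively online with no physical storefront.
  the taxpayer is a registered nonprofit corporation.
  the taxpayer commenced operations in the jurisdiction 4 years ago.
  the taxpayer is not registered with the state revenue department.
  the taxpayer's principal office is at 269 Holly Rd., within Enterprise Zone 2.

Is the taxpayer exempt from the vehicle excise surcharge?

(a) receipts ≤ $300,000 — met.
(i) state-registered — fails.
(ii) ≥ 9 yrs in jurisdiction — fails.
(b): F OR F → false.
(1) = T AND F = false.
(a) in enterprise zone — satisfied.
(b) has storefront — not met.
(c) nonprofit — satisfied.
(2) = T AND F AND T = false.
(i) no delinquency — not satisfied.
(ii) ≤ 10 employees — not satisfied.
So (a) is not satisfied (F OR F).
(b) >75% out-of-jur. sales — satisfied.
So (3) is not satisfied (F AND T).
Overall = F OR F OR F = false.

No — not exempt.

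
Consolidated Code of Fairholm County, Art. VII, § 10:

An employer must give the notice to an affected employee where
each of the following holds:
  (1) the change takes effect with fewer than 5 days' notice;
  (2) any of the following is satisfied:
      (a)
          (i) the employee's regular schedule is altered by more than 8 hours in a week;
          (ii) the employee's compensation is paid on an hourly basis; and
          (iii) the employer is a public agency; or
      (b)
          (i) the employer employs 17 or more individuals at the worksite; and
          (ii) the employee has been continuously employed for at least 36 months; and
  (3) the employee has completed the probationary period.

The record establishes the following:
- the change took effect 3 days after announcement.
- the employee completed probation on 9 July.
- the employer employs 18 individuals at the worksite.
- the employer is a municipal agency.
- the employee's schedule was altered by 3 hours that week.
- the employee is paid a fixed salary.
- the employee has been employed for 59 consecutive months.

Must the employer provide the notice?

(1) < 5 days' notice — holds.
(i) schedule shift > 8h — not met.
(ii) hourly-paid — not satisfied.
(iii) public agency — holds.
So (a) is not satisfied (F AND F AND T).
(i) ≥ 17 at site — satisfied.
(ii) tenure ≥ 36 mo. — satisfied.
(b) = T AND T = true.
(2): F OR T → true.
(3) past probation — met.
So Overall is satisfied (T AND T AND T).

Yes — required.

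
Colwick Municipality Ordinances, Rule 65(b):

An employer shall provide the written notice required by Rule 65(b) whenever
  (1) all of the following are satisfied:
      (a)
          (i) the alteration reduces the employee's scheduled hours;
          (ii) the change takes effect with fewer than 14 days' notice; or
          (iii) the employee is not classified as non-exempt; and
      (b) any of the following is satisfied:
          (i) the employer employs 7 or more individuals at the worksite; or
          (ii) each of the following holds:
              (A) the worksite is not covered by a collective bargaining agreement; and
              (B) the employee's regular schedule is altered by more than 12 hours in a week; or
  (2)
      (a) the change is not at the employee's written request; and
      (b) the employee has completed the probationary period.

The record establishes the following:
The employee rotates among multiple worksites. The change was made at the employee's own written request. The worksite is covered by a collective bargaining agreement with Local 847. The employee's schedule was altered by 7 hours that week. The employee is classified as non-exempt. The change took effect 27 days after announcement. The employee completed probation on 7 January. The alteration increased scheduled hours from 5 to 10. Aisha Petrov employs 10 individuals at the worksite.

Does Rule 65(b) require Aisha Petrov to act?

No — not required.

(i) hours reduced — not met.
(ii) < 14 days' notice — not satisfied.
(iii) not (non-exempt) — not met.
(a): F OR F OR F → false.
(i) ≥ 7 at site — satisfied.
(A) no CBA — not met.
(B) schedule shift > 12h — fails.
So (ii) is not satisfied (F AND F).
(b): T OR F → true.
(1): F AND T → false.
(a) not employee-requested — not satisfied.
(b) past probation — satisfied.
So (2) is not satisfied (F AND T).
So Overall is not satisfied (F OR F).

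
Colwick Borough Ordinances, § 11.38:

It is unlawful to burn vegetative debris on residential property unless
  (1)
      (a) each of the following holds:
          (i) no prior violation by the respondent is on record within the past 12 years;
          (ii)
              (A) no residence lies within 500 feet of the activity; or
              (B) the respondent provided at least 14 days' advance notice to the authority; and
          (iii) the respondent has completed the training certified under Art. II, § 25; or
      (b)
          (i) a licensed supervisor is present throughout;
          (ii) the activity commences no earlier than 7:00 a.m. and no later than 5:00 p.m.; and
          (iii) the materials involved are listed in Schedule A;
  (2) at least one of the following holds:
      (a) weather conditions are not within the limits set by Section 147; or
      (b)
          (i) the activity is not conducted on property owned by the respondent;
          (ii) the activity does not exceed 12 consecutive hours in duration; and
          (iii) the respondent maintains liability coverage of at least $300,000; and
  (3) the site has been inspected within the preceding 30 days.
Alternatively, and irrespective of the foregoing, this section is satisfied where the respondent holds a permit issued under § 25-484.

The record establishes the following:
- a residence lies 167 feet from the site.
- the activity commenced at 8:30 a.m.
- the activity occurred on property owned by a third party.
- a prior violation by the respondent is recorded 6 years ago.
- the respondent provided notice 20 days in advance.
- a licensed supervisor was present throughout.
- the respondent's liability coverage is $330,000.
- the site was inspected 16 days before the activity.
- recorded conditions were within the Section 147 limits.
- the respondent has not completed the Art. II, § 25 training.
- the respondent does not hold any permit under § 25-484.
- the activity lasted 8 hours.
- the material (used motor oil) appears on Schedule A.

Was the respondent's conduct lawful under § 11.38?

Yes — lawful.

(i) no prior violation — fails.
(A) no residence in 500 ft — not satisfied.
(B) ≥14 days' notice — satisfied.
So (ii) is satisfied (F OR T).
(iii) training certified — not satisfied.
(a) = F AND T AND F = false.
(i) supervisor present — satisfied.
(ii) start within hours — met.
(iii) Schedule A material — met.
So (b) is satisfied (T AND T AND T).
(1): F OR T → true.
(a) not (weather ok) — fails.
(i) not (own property) — met.
(ii) ≤ 12 hrs duration — met.
(iii) coverage ≥ $300,000 — holds.
(b): T AND T AND T → true.
So (2) is satisfied (F OR T).
(3) site inspected — met.
Overall = T AND T AND T = true.
Exception (holds permit) — not satisfied.
Result: main true OR exception false → true.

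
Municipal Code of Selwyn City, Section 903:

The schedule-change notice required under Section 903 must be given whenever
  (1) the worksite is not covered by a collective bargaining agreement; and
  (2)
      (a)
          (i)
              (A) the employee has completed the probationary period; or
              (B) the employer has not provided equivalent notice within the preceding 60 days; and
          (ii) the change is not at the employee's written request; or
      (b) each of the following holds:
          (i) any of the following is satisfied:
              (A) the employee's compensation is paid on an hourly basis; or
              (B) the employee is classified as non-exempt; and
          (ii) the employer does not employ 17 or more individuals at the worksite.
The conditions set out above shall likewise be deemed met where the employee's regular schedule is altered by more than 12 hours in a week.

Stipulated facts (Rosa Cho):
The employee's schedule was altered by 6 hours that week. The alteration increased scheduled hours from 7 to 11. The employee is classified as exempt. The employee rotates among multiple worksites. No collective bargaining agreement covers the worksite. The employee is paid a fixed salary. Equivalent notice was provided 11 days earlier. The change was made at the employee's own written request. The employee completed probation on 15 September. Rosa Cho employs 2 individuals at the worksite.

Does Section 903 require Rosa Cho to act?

(1) no CBA — satisfied.
(A) past probation — met.
(B) no recent notice — not met.
(i): T OR F → true.
(ii) not employee-requested — not satisfied.
(a): T AND F → false.
(A) hourly-paid — not met.
(B) non-exempt — not met.
(i): F OR F → false.
(ii) not (≥ 17 at site) — holds.
(b) = F AND T = false.
So (2) is not satisfied (F OR F).
Overall: T AND F → false.
Exception (schedule shift > 12h) — not satisfied.
Result: main false OR exception false → false.

No — not required.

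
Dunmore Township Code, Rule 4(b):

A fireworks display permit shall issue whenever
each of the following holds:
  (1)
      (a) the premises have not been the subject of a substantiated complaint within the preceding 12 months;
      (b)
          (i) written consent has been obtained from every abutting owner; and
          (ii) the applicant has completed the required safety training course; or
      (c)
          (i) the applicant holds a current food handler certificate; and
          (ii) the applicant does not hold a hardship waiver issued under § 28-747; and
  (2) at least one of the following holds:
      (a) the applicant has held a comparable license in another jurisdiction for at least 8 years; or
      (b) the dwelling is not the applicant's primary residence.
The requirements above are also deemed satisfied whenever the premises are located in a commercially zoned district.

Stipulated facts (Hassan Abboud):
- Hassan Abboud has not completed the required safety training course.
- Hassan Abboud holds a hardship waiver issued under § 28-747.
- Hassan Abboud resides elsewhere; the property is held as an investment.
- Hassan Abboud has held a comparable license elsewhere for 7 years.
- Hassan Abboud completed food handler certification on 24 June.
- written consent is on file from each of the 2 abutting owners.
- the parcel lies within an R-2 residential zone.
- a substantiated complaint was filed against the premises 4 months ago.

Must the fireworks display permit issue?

(a) no complaint in 12 mo. — not satisfied.
(i) all abutters consent — met.
(ii) safety training — fails.
(b) = T AND F = false.
(i) food handler cert. — satisfied.
(ii) not (hardship waiver) — not met.
So (c) is not satisfied (T AND F).
So (1) is not satisfied (F OR F OR F).
(a) prior license ≥ 8 yr — not satisfied.
(b) not (primary residence) — holds.
(2) = F OR T = true.
So Overall is not satisfied (F AND T).
Exception (commercially zoned) — not satisfied.
Result: main false OR exception false → false.

No — denied.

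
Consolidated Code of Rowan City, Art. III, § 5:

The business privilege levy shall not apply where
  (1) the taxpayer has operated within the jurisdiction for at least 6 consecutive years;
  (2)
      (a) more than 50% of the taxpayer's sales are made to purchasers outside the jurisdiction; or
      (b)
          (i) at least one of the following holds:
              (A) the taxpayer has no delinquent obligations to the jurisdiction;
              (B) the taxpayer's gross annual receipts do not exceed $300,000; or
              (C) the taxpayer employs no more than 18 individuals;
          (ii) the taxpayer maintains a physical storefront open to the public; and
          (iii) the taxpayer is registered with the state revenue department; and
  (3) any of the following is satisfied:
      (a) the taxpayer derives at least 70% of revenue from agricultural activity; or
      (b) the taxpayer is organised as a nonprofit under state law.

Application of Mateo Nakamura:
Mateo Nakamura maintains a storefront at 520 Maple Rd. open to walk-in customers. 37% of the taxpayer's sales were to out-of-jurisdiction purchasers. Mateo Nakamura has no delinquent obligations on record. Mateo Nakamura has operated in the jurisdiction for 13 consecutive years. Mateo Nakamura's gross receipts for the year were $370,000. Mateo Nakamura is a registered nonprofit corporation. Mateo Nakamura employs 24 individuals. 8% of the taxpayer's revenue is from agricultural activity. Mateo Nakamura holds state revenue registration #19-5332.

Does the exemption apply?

Yes — exempt.

(1) ≥ 6 yrs in jurisdiction — met.
(a) >50% out-of-jur. sales — not satisfied.
(A) no delinquency — satisfied.
(B) receipts ≤ $300,000 — not met.
(C) ≤ 18 employees — not satisfied.
(i): T OR F OR F → true.
(ii) has storefront — satisfied.
(iii) state-registered — met.
(b) = T AND T AND T = true.
(2) = F OR T = true.
(a) ≥70% agricultural — fails.
(b) nonprofit — met.
(3) = F OR T = true.
So Overall is satisfied (T AND T AND T).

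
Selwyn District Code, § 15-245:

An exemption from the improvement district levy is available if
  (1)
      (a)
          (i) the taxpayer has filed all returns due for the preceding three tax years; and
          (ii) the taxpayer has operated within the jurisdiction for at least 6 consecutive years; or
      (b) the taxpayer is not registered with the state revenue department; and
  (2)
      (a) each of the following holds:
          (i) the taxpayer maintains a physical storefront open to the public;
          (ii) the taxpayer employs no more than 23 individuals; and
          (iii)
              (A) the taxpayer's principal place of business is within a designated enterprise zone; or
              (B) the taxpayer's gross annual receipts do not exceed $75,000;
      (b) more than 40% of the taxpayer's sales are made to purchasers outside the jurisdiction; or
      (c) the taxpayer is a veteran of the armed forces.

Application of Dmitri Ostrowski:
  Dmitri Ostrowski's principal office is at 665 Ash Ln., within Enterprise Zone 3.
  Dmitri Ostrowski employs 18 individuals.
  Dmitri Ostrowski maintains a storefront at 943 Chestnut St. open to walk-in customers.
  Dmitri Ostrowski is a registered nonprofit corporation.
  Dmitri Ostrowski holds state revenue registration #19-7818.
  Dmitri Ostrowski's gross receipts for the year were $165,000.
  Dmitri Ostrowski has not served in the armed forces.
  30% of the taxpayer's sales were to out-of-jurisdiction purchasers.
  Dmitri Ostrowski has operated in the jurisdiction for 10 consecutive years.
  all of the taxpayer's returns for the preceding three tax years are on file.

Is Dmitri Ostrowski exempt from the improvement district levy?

(i) returns current — satisfied.
(ii) ≥ 6 yrs in jurisdiction — met.
So (a) is satisfied (T AND T).
(b) not (state-registered) — not met.
So (1) is satisfied (T OR F).
(i) has storefront — satisfied.
(ii) ≤ 23 employees — met.
(A) in enterprise zone — satisfied.
(B) receipts ≤ $75,000 — not satisfied.
(iii): T OR F → true.
(a) = T AND T AND T = true.
(b) >40% out-of-jur. sales — not met.
(c) veteran — fails.
(2) = T OR F OR F = true.
So Overall is satisfied (T AND T).

Yes — exempt.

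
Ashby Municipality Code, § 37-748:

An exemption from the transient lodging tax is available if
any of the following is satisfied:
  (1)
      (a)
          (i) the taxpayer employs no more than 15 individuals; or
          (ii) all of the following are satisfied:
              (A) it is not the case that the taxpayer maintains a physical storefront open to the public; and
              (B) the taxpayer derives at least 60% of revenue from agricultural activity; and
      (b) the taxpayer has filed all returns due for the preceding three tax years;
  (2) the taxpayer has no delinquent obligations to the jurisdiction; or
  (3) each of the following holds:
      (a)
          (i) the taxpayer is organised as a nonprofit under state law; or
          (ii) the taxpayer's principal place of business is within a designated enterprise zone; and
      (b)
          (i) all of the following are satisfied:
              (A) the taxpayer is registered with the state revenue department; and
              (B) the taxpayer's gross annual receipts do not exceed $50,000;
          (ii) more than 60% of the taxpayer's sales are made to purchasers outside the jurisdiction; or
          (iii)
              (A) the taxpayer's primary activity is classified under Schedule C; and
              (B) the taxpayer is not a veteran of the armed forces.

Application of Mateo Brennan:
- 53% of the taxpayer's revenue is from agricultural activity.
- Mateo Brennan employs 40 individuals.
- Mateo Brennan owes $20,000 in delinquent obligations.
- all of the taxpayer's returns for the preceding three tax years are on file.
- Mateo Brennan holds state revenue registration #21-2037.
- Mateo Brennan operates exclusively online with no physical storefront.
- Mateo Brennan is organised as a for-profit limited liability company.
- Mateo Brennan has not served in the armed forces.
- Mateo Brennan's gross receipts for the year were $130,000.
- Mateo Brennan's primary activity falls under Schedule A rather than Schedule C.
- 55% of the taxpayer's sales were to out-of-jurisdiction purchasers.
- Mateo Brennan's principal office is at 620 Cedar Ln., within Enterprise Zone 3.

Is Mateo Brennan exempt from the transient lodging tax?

(i) ≤ 15 employees — fails.
(A) not (has storefront) — met.
(B) ≥60% agricultural — not satisfied.
(ii): T AND F → false.
(a) = F OR F = false.
(b) returns current — met.
(1): F AND T → false.
(2) no delinquency — not met.
(i) nonprofit — not met.
(ii) in enterprise zone — satisfied.
(a): F OR T → true.
(A) state-registered — holds.
(B) receipts ≤ $50,000 — fails.
(i): T AND F → false.
(ii) >60% out-of-jur. sales — fails.
(A) Schedule C activity — not satisfied.
(B) not (veteran) — met.
So (iii) is not satisfied (F AND T).
(b) = F OR F OR F = false.
(3): T AND F → false.
So Overall is not satisfied (F OR F OR F).

No — not exempt.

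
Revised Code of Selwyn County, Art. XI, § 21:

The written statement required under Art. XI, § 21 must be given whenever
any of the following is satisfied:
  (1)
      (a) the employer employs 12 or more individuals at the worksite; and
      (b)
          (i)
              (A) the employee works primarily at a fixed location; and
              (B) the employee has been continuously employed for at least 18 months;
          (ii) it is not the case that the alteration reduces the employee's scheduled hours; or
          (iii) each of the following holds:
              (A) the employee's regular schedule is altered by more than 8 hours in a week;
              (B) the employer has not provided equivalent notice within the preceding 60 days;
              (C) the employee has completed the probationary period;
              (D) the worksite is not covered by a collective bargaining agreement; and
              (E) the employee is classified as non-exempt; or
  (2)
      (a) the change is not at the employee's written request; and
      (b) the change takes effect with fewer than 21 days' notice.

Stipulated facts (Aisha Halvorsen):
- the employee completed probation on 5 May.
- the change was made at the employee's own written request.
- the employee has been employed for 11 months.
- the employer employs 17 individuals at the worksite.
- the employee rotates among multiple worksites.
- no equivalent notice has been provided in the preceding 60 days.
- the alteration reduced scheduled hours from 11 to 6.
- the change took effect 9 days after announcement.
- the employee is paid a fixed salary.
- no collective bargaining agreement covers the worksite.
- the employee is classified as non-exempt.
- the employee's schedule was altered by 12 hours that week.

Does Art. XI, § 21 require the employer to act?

(a) ≥ 12 at site — satisfied.
(A) fixed location — fails.
(B) tenure ≥ 18 mo. — not satisfied.
(i): F AND F → false.
(ii) not (hours reduced) — fails.
(A) schedule shift > 8h — holds.
(B) no recent notice — holds.
(C) past probation — satisfied.
(D) no CBA — holds.
(E) non-exempt — met.
(iii) = T AND T AND T AND T AND T = true.
(b): F OR F OR T → true.
So (1) is satisfied (T AND T).
(a) not employee-requested — fails.
(b) < 21 days' notice — met.
(2): F AND T → false.
Overall: T OR F → true.

Yes — required.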